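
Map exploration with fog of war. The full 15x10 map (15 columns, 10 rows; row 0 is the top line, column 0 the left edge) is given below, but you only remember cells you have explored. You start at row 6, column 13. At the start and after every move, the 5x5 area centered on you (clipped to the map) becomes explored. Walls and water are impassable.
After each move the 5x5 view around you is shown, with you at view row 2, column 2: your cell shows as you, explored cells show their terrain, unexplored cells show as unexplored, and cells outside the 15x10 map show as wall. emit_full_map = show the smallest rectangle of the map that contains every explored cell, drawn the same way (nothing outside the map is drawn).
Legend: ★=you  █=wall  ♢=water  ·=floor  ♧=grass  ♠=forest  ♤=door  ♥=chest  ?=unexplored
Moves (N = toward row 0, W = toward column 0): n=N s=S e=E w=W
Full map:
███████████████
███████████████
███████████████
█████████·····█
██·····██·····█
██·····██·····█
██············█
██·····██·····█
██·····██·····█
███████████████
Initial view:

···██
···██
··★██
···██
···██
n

···██
···██
··★██
···██
···██

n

█████
···██
··★██
···██
···██

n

█████
█████
··★██
···██
···██

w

█████
█████
··★·█
····█
····█

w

█████
█████
··★··
·····
·····

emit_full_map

██████
██████
··★··█
·····█
·····█
??···█
??···█
??···█

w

█████
█████
█·★··
█····
█····

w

█████
█████
██★··
██···
██···

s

█████
██···
██★··
██···
·····

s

██···
██···
██★··
·····
██···

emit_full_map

████████
████████
██·····█
██·····█
██★····█
·······█
██·····█
????···█


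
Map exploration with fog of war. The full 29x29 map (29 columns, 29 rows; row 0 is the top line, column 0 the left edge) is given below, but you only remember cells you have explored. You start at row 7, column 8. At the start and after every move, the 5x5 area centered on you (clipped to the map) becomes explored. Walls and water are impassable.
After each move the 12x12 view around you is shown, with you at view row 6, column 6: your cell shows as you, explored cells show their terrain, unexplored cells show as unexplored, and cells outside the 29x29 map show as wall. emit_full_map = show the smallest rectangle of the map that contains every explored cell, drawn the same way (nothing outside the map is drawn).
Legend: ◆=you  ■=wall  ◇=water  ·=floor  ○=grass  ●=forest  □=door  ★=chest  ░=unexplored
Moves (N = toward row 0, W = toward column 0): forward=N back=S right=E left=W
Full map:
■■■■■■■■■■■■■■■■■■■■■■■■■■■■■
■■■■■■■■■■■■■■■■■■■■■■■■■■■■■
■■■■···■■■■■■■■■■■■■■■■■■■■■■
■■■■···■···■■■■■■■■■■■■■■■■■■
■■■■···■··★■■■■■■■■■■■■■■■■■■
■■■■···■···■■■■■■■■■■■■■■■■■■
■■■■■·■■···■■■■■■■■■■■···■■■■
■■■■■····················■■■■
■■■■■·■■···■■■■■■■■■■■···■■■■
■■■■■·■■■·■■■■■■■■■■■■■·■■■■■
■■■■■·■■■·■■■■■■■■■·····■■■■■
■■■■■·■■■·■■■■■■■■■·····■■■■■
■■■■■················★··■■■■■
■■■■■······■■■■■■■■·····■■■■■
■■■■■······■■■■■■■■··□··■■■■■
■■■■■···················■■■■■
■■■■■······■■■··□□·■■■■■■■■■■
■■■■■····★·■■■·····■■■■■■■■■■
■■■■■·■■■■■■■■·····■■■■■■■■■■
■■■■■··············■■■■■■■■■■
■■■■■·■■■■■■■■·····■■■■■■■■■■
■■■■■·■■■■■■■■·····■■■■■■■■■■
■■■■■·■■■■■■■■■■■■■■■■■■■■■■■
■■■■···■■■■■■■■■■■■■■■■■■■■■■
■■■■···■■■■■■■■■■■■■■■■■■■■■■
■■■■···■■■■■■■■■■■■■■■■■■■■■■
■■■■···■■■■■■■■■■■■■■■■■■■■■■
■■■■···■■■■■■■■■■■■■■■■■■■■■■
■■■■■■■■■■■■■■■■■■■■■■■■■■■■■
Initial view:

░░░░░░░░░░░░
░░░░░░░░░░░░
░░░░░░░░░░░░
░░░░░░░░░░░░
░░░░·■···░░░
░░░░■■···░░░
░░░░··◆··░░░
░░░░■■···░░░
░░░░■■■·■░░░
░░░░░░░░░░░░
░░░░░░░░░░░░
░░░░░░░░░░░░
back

░░░░░░░░░░░░
░░░░░░░░░░░░
░░░░░░░░░░░░
░░░░·■···░░░
░░░░■■···░░░
░░░░·····░░░
░░░░■■◆··░░░
░░░░■■■·■░░░
░░░░■■■·■░░░
░░░░░░░░░░░░
░░░░░░░░░░░░
░░░░░░░░░░░░

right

░░░░░░░░░░░░
░░░░░░░░░░░░
░░░░░░░░░░░░
░░░·■···░░░░
░░░■■···■░░░
░░░······░░░
░░░■■·◆·■░░░
░░░■■■·■■░░░
░░░■■■·■■░░░
░░░░░░░░░░░░
░░░░░░░░░░░░
░░░░░░░░░░░░

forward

░░░░░░░░░░░░
░░░░░░░░░░░░
░░░░░░░░░░░░
░░░░░░░░░░░░
░░░·■···■░░░
░░░■■···■░░░
░░░···◆··░░░
░░░■■···■░░░
░░░■■■·■■░░░
░░░■■■·■■░░░
░░░░░░░░░░░░
░░░░░░░░░░░░

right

░░░░░░░░░░░░
░░░░░░░░░░░░
░░░░░░░░░░░░
░░░░░░░░░░░░
░░·■···■■░░░
░░■■···■■░░░
░░····◆··░░░
░░■■···■■░░░
░░■■■·■■■░░░
░░■■■·■■░░░░
░░░░░░░░░░░░
░░░░░░░░░░░░

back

░░░░░░░░░░░░
░░░░░░░░░░░░
░░░░░░░░░░░░
░░·■···■■░░░
░░■■···■■░░░
░░·······░░░
░░■■··◆■■░░░
░░■■■·■■■░░░
░░■■■·■■■░░░
░░░░░░░░░░░░
░░░░░░░░░░░░
░░░░░░░░░░░░

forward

░░░░░░░░░░░░
░░░░░░░░░░░░
░░░░░░░░░░░░
░░░░░░░░░░░░
░░·■···■■░░░
░░■■···■■░░░
░░····◆··░░░
░░■■···■■░░░
░░■■■·■■■░░░
░░■■■·■■■░░░
░░░░░░░░░░░░
░░░░░░░░░░░░

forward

░░░░░░░░░░░░
░░░░░░░░░░░░
░░░░░░░░░░░░
░░░░░░░░░░░░
░░░░··★■■░░░
░░·■···■■░░░
░░■■··◆■■░░░
░░·······░░░
░░■■···■■░░░
░░■■■·■■■░░░
░░■■■·■■■░░░
░░░░░░░░░░░░

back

░░░░░░░░░░░░
░░░░░░░░░░░░
░░░░░░░░░░░░
░░░░··★■■░░░
░░·■···■■░░░
░░■■···■■░░░
░░····◆··░░░
░░■■···■■░░░
░░■■■·■■■░░░
░░■■■·■■■░░░
░░░░░░░░░░░░
░░░░░░░░░░░░

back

░░░░░░░░░░░░
░░░░░░░░░░░░
░░░░··★■■░░░
░░·■···■■░░░
░░■■···■■░░░
░░·······░░░
░░■■··◆■■░░░
░░■■■·■■■░░░
░░■■■·■■■░░░
░░░░░░░░░░░░
░░░░░░░░░░░░
░░░░░░░░░░░░

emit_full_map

░░··★■■
·■···■■
■■···■■
·······
■■··◆■■
■■■·■■■
■■■·■■■

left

░░░░░░░░░░░░
░░░░░░░░░░░░
░░░░░··★■■░░
░░░·■···■■░░
░░░■■···■■░░
░░░·······░░
░░░■■·◆·■■░░
░░░■■■·■■■░░
░░░■■■·■■■░░
░░░░░░░░░░░░
░░░░░░░░░░░░
░░░░░░░░░░░░

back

░░░░░░░░░░░░
░░░░░··★■■░░
░░░·■···■■░░
░░░■■···■■░░
░░░·······░░
░░░■■···■■░░
░░░■■■◆■■■░░
░░░■■■·■■■░░
░░░░■■·■■░░░
░░░░░░░░░░░░
░░░░░░░░░░░░
░░░░░░░░░░░░

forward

░░░░░░░░░░░░
░░░░░░░░░░░░
░░░░░··★■■░░
░░░·■···■■░░
░░░■■···■■░░
░░░·······░░
░░░■■·◆·■■░░
░░░■■■·■■■░░
░░░■■■·■■■░░
░░░░■■·■■░░░
░░░░░░░░░░░░
░░░░░░░░░░░░

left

░░░░░░░░░░░░
░░░░░░░░░░░░
░░░░░░··★■■░
░░░░·■···■■░
░░░░■■···■■░
░░░░·······░
░░░░■■◆··■■░
░░░░■■■·■■■░
░░░░■■■·■■■░
░░░░░■■·■■░░
░░░░░░░░░░░░
░░░░░░░░░░░░

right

░░░░░░░░░░░░
░░░░░░░░░░░░
░░░░░··★■■░░
░░░·■···■■░░
░░░■■···■■░░
░░░·······░░
░░░■■·◆·■■░░
░░░■■■·■■■░░
░░░■■■·■■■░░
░░░░■■·■■░░░
░░░░░░░░░░░░
░░░░░░░░░░░░

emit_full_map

░░··★■■
·■···■■
■■···■■
·······
■■·◆·■■
■■■·■■■
■■■·■■■
░■■·■■░

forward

░░░░░░░░░░░░
░░░░░░░░░░░░
░░░░░░░░░░░░
░░░░░··★■■░░
░░░·■···■■░░
░░░■■···■■░░
░░░···◆···░░
░░░■■···■■░░
░░░■■■·■■■░░
░░░■■■·■■■░░
░░░░■■·■■░░░
░░░░░░░░░░░░


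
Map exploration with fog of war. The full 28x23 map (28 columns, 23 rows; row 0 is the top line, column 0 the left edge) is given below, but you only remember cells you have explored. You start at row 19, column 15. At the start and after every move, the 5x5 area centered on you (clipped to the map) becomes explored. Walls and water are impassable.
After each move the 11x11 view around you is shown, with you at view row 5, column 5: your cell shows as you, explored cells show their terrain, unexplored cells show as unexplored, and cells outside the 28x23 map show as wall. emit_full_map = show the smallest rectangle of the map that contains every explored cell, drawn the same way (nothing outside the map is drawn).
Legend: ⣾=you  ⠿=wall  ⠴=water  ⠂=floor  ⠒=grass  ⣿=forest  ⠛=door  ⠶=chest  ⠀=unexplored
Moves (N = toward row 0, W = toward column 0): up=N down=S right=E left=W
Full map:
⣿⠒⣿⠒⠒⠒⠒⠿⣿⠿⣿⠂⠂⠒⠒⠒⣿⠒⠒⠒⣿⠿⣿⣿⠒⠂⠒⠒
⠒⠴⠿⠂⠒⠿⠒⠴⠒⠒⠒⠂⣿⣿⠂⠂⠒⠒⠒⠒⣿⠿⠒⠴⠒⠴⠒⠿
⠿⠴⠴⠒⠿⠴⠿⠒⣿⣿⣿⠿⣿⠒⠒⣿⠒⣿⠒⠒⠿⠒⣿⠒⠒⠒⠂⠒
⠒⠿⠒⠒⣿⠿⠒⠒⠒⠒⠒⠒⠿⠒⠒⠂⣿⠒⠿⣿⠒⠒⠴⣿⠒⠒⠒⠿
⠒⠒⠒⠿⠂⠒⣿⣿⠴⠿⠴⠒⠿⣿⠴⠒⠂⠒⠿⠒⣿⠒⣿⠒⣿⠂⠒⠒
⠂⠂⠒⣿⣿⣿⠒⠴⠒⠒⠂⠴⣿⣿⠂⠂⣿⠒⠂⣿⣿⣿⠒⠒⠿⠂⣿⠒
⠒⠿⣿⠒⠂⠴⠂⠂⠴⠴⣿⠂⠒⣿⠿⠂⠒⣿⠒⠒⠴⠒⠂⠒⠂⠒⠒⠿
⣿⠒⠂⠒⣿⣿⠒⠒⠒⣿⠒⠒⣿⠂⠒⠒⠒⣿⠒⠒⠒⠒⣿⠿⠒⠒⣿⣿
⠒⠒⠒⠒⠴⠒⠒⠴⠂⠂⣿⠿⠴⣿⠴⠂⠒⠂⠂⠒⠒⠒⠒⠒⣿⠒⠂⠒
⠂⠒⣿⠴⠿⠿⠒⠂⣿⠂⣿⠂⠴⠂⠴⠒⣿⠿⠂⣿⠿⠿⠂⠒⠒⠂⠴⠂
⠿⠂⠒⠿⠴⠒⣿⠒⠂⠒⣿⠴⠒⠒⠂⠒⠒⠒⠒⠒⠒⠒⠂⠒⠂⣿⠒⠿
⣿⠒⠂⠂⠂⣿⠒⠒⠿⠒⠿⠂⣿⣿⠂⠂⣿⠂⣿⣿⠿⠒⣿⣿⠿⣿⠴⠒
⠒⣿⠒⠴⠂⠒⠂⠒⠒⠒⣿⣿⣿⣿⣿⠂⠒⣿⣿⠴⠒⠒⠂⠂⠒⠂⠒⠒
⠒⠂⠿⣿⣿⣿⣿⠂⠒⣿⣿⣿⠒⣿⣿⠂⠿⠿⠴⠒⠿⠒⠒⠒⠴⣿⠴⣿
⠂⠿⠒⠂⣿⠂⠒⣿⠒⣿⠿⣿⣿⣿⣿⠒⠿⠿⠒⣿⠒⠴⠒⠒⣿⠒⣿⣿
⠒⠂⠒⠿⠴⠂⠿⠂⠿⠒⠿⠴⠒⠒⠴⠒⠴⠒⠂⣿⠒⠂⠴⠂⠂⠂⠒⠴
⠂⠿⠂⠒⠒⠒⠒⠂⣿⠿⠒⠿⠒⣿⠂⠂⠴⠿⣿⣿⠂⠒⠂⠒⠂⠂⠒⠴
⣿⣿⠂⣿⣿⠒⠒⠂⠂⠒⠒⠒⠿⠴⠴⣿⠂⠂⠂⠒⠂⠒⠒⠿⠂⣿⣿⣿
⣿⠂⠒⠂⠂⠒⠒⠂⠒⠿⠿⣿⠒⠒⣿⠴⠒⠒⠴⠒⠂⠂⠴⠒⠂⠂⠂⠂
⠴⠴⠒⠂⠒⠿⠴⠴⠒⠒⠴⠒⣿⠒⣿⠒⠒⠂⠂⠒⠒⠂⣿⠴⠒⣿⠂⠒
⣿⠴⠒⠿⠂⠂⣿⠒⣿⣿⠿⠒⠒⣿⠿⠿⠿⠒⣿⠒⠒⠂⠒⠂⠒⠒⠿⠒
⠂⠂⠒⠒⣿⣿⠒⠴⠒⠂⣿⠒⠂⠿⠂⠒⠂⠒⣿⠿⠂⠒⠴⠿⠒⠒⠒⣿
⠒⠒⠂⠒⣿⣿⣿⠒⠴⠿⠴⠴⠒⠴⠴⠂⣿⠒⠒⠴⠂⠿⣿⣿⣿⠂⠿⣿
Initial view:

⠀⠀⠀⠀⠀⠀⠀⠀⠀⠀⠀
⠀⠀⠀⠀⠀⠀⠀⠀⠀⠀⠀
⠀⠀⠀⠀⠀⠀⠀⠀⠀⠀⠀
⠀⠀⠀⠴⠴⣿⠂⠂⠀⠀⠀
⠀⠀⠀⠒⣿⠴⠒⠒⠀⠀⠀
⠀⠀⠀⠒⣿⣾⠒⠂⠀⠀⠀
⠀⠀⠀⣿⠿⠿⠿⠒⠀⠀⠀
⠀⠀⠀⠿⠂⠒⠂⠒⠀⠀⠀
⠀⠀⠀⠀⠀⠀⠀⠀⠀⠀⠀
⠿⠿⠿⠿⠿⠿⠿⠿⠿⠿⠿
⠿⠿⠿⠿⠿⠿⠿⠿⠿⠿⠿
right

⠀⠀⠀⠀⠀⠀⠀⠀⠀⠀⠀
⠀⠀⠀⠀⠀⠀⠀⠀⠀⠀⠀
⠀⠀⠀⠀⠀⠀⠀⠀⠀⠀⠀
⠀⠀⠴⠴⣿⠂⠂⠂⠀⠀⠀
⠀⠀⠒⣿⠴⠒⠒⠴⠀⠀⠀
⠀⠀⠒⣿⠒⣾⠂⠂⠀⠀⠀
⠀⠀⣿⠿⠿⠿⠒⣿⠀⠀⠀
⠀⠀⠿⠂⠒⠂⠒⣿⠀⠀⠀
⠀⠀⠀⠀⠀⠀⠀⠀⠀⠀⠀
⠿⠿⠿⠿⠿⠿⠿⠿⠿⠿⠿
⠿⠿⠿⠿⠿⠿⠿⠿⠿⠿⠿

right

⠀⠀⠀⠀⠀⠀⠀⠀⠀⠀⠀
⠀⠀⠀⠀⠀⠀⠀⠀⠀⠀⠀
⠀⠀⠀⠀⠀⠀⠀⠀⠀⠀⠀
⠀⠴⠴⣿⠂⠂⠂⠒⠀⠀⠀
⠀⠒⣿⠴⠒⠒⠴⠒⠀⠀⠀
⠀⠒⣿⠒⠒⣾⠂⠒⠀⠀⠀
⠀⣿⠿⠿⠿⠒⣿⠒⠀⠀⠀
⠀⠿⠂⠒⠂⠒⣿⠿⠀⠀⠀
⠀⠀⠀⠀⠀⠀⠀⠀⠀⠀⠀
⠿⠿⠿⠿⠿⠿⠿⠿⠿⠿⠿
⠿⠿⠿⠿⠿⠿⠿⠿⠿⠿⠿

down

⠀⠀⠀⠀⠀⠀⠀⠀⠀⠀⠀
⠀⠀⠀⠀⠀⠀⠀⠀⠀⠀⠀
⠀⠴⠴⣿⠂⠂⠂⠒⠀⠀⠀
⠀⠒⣿⠴⠒⠒⠴⠒⠀⠀⠀
⠀⠒⣿⠒⠒⠂⠂⠒⠀⠀⠀
⠀⣿⠿⠿⠿⣾⣿⠒⠀⠀⠀
⠀⠿⠂⠒⠂⠒⣿⠿⠀⠀⠀
⠀⠀⠀⠂⣿⠒⠒⠴⠀⠀⠀
⠿⠿⠿⠿⠿⠿⠿⠿⠿⠿⠿
⠿⠿⠿⠿⠿⠿⠿⠿⠿⠿⠿
⠿⠿⠿⠿⠿⠿⠿⠿⠿⠿⠿

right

⠀⠀⠀⠀⠀⠀⠀⠀⠀⠀⠀
⠀⠀⠀⠀⠀⠀⠀⠀⠀⠀⠀
⠴⠴⣿⠂⠂⠂⠒⠀⠀⠀⠀
⠒⣿⠴⠒⠒⠴⠒⠂⠀⠀⠀
⠒⣿⠒⠒⠂⠂⠒⠒⠀⠀⠀
⣿⠿⠿⠿⠒⣾⠒⠒⠀⠀⠀
⠿⠂⠒⠂⠒⣿⠿⠂⠀⠀⠀
⠀⠀⠂⣿⠒⠒⠴⠂⠀⠀⠀
⠿⠿⠿⠿⠿⠿⠿⠿⠿⠿⠿
⠿⠿⠿⠿⠿⠿⠿⠿⠿⠿⠿
⠿⠿⠿⠿⠿⠿⠿⠿⠿⠿⠿

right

⠀⠀⠀⠀⠀⠀⠀⠀⠀⠀⠀
⠀⠀⠀⠀⠀⠀⠀⠀⠀⠀⠀
⠴⣿⠂⠂⠂⠒⠀⠀⠀⠀⠀
⣿⠴⠒⠒⠴⠒⠂⠂⠀⠀⠀
⣿⠒⠒⠂⠂⠒⠒⠂⠀⠀⠀
⠿⠿⠿⠒⣿⣾⠒⠂⠀⠀⠀
⠂⠒⠂⠒⣿⠿⠂⠒⠀⠀⠀
⠀⠂⣿⠒⠒⠴⠂⠿⠀⠀⠀
⠿⠿⠿⠿⠿⠿⠿⠿⠿⠿⠿
⠿⠿⠿⠿⠿⠿⠿⠿⠿⠿⠿
⠿⠿⠿⠿⠿⠿⠿⠿⠿⠿⠿

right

⠀⠀⠀⠀⠀⠀⠀⠀⠀⠀⠀
⠀⠀⠀⠀⠀⠀⠀⠀⠀⠀⠀
⣿⠂⠂⠂⠒⠀⠀⠀⠀⠀⠀
⠴⠒⠒⠴⠒⠂⠂⠴⠀⠀⠀
⠒⠒⠂⠂⠒⠒⠂⣿⠀⠀⠀
⠿⠿⠒⣿⠒⣾⠂⠒⠀⠀⠀
⠒⠂⠒⣿⠿⠂⠒⠴⠀⠀⠀
⠂⣿⠒⠒⠴⠂⠿⣿⠀⠀⠀
⠿⠿⠿⠿⠿⠿⠿⠿⠿⠿⠿
⠿⠿⠿⠿⠿⠿⠿⠿⠿⠿⠿
⠿⠿⠿⠿⠿⠿⠿⠿⠿⠿⠿

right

⠀⠀⠀⠀⠀⠀⠀⠀⠀⠀⠀
⠀⠀⠀⠀⠀⠀⠀⠀⠀⠀⠀
⠂⠂⠂⠒⠀⠀⠀⠀⠀⠀⠀
⠒⠒⠴⠒⠂⠂⠴⠒⠀⠀⠀
⠒⠂⠂⠒⠒⠂⣿⠴⠀⠀⠀
⠿⠒⣿⠒⠒⣾⠒⠂⠀⠀⠀
⠂⠒⣿⠿⠂⠒⠴⠿⠀⠀⠀
⣿⠒⠒⠴⠂⠿⣿⣿⠀⠀⠀
⠿⠿⠿⠿⠿⠿⠿⠿⠿⠿⠿
⠿⠿⠿⠿⠿⠿⠿⠿⠿⠿⠿
⠿⠿⠿⠿⠿⠿⠿⠿⠿⠿⠿

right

⠀⠀⠀⠀⠀⠀⠀⠀⠀⠀⠀
⠀⠀⠀⠀⠀⠀⠀⠀⠀⠀⠀
⠂⠂⠒⠀⠀⠀⠀⠀⠀⠀⠀
⠒⠴⠒⠂⠂⠴⠒⠂⠀⠀⠀
⠂⠂⠒⠒⠂⣿⠴⠒⠀⠀⠀
⠒⣿⠒⠒⠂⣾⠂⠒⠀⠀⠀
⠒⣿⠿⠂⠒⠴⠿⠒⠀⠀⠀
⠒⠒⠴⠂⠿⣿⣿⣿⠀⠀⠀
⠿⠿⠿⠿⠿⠿⠿⠿⠿⠿⠿
⠿⠿⠿⠿⠿⠿⠿⠿⠿⠿⠿
⠿⠿⠿⠿⠿⠿⠿⠿⠿⠿⠿

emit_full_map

⠴⠴⣿⠂⠂⠂⠒⠀⠀⠀⠀⠀
⠒⣿⠴⠒⠒⠴⠒⠂⠂⠴⠒⠂
⠒⣿⠒⠒⠂⠂⠒⠒⠂⣿⠴⠒
⣿⠿⠿⠿⠒⣿⠒⠒⠂⣾⠂⠒
⠿⠂⠒⠂⠒⣿⠿⠂⠒⠴⠿⠒
⠀⠀⠂⣿⠒⠒⠴⠂⠿⣿⣿⣿

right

⠀⠀⠀⠀⠀⠀⠀⠀⠀⠀⠿
⠀⠀⠀⠀⠀⠀⠀⠀⠀⠀⠿
⠂⠒⠀⠀⠀⠀⠀⠀⠀⠀⠿
⠴⠒⠂⠂⠴⠒⠂⠂⠀⠀⠿
⠂⠒⠒⠂⣿⠴⠒⣿⠀⠀⠿
⣿⠒⠒⠂⠒⣾⠒⠒⠀⠀⠿
⣿⠿⠂⠒⠴⠿⠒⠒⠀⠀⠿
⠒⠴⠂⠿⣿⣿⣿⠂⠀⠀⠿
⠿⠿⠿⠿⠿⠿⠿⠿⠿⠿⠿
⠿⠿⠿⠿⠿⠿⠿⠿⠿⠿⠿
⠿⠿⠿⠿⠿⠿⠿⠿⠿⠿⠿

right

⠀⠀⠀⠀⠀⠀⠀⠀⠀⠿⠿
⠀⠀⠀⠀⠀⠀⠀⠀⠀⠿⠿
⠒⠀⠀⠀⠀⠀⠀⠀⠀⠿⠿
⠒⠂⠂⠴⠒⠂⠂⠂⠀⠿⠿
⠒⠒⠂⣿⠴⠒⣿⠂⠀⠿⠿
⠒⠒⠂⠒⠂⣾⠒⠿⠀⠿⠿
⠿⠂⠒⠴⠿⠒⠒⠒⠀⠿⠿
⠴⠂⠿⣿⣿⣿⠂⠿⠀⠿⠿
⠿⠿⠿⠿⠿⠿⠿⠿⠿⠿⠿
⠿⠿⠿⠿⠿⠿⠿⠿⠿⠿⠿
⠿⠿⠿⠿⠿⠿⠿⠿⠿⠿⠿

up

⠀⠀⠀⠀⠀⠀⠀⠀⠀⠿⠿
⠀⠀⠀⠀⠀⠀⠀⠀⠀⠿⠿
⠀⠀⠀⠀⠀⠀⠀⠀⠀⠿⠿
⠒⠀⠀⠒⠿⠂⣿⣿⠀⠿⠿
⠒⠂⠂⠴⠒⠂⠂⠂⠀⠿⠿
⠒⠒⠂⣿⠴⣾⣿⠂⠀⠿⠿
⠒⠒⠂⠒⠂⠒⠒⠿⠀⠿⠿
⠿⠂⠒⠴⠿⠒⠒⠒⠀⠿⠿
⠴⠂⠿⣿⣿⣿⠂⠿⠀⠿⠿
⠿⠿⠿⠿⠿⠿⠿⠿⠿⠿⠿
⠿⠿⠿⠿⠿⠿⠿⠿⠿⠿⠿

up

⠀⠀⠀⠀⠀⠀⠀⠀⠀⠿⠿
⠀⠀⠀⠀⠀⠀⠀⠀⠀⠿⠿
⠀⠀⠀⠀⠀⠀⠀⠀⠀⠿⠿
⠀⠀⠀⠂⠒⠂⠂⠒⠀⠿⠿
⠒⠀⠀⠒⠿⠂⣿⣿⠀⠿⠿
⠒⠂⠂⠴⠒⣾⠂⠂⠀⠿⠿
⠒⠒⠂⣿⠴⠒⣿⠂⠀⠿⠿
⠒⠒⠂⠒⠂⠒⠒⠿⠀⠿⠿
⠿⠂⠒⠴⠿⠒⠒⠒⠀⠿⠿
⠴⠂⠿⣿⣿⣿⠂⠿⠀⠿⠿
⠿⠿⠿⠿⠿⠿⠿⠿⠿⠿⠿

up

⠀⠀⠀⠀⠀⠀⠀⠀⠀⠿⠿
⠀⠀⠀⠀⠀⠀⠀⠀⠀⠿⠿
⠀⠀⠀⠀⠀⠀⠀⠀⠀⠿⠿
⠀⠀⠀⠴⠂⠂⠂⠒⠀⠿⠿
⠀⠀⠀⠂⠒⠂⠂⠒⠀⠿⠿
⠒⠀⠀⠒⠿⣾⣿⣿⠀⠿⠿
⠒⠂⠂⠴⠒⠂⠂⠂⠀⠿⠿
⠒⠒⠂⣿⠴⠒⣿⠂⠀⠿⠿
⠒⠒⠂⠒⠂⠒⠒⠿⠀⠿⠿
⠿⠂⠒⠴⠿⠒⠒⠒⠀⠿⠿
⠴⠂⠿⣿⣿⣿⠂⠿⠀⠿⠿

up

⠀⠀⠀⠀⠀⠀⠀⠀⠀⠿⠿
⠀⠀⠀⠀⠀⠀⠀⠀⠀⠿⠿
⠀⠀⠀⠀⠀⠀⠀⠀⠀⠿⠿
⠀⠀⠀⠒⠒⣿⠒⣿⠀⠿⠿
⠀⠀⠀⠴⠂⠂⠂⠒⠀⠿⠿
⠀⠀⠀⠂⠒⣾⠂⠒⠀⠿⠿
⠒⠀⠀⠒⠿⠂⣿⣿⠀⠿⠿
⠒⠂⠂⠴⠒⠂⠂⠂⠀⠿⠿
⠒⠒⠂⣿⠴⠒⣿⠂⠀⠿⠿
⠒⠒⠂⠒⠂⠒⠒⠿⠀⠿⠿
⠿⠂⠒⠴⠿⠒⠒⠒⠀⠿⠿

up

⠀⠀⠀⠀⠀⠀⠀⠀⠀⠿⠿
⠀⠀⠀⠀⠀⠀⠀⠀⠀⠿⠿
⠀⠀⠀⠀⠀⠀⠀⠀⠀⠿⠿
⠀⠀⠀⠒⠒⠴⣿⠴⠀⠿⠿
⠀⠀⠀⠒⠒⣿⠒⣿⠀⠿⠿
⠀⠀⠀⠴⠂⣾⠂⠒⠀⠿⠿
⠀⠀⠀⠂⠒⠂⠂⠒⠀⠿⠿
⠒⠀⠀⠒⠿⠂⣿⣿⠀⠿⠿
⠒⠂⠂⠴⠒⠂⠂⠂⠀⠿⠿
⠒⠒⠂⣿⠴⠒⣿⠂⠀⠿⠿
⠒⠒⠂⠒⠂⠒⠒⠿⠀⠿⠿

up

⠀⠀⠀⠀⠀⠀⠀⠀⠀⠿⠿
⠀⠀⠀⠀⠀⠀⠀⠀⠀⠿⠿
⠀⠀⠀⠀⠀⠀⠀⠀⠀⠿⠿
⠀⠀⠀⠂⠂⠒⠂⠒⠀⠿⠿
⠀⠀⠀⠒⠒⠴⣿⠴⠀⠿⠿
⠀⠀⠀⠒⠒⣾⠒⣿⠀⠿⠿
⠀⠀⠀⠴⠂⠂⠂⠒⠀⠿⠿
⠀⠀⠀⠂⠒⠂⠂⠒⠀⠿⠿
⠒⠀⠀⠒⠿⠂⣿⣿⠀⠿⠿
⠒⠂⠂⠴⠒⠂⠂⠂⠀⠿⠿
⠒⠒⠂⣿⠴⠒⣿⠂⠀⠿⠿

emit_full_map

⠀⠀⠀⠀⠀⠀⠀⠀⠀⠂⠂⠒⠂⠒
⠀⠀⠀⠀⠀⠀⠀⠀⠀⠒⠒⠴⣿⠴
⠀⠀⠀⠀⠀⠀⠀⠀⠀⠒⠒⣾⠒⣿
⠀⠀⠀⠀⠀⠀⠀⠀⠀⠴⠂⠂⠂⠒
⠀⠀⠀⠀⠀⠀⠀⠀⠀⠂⠒⠂⠂⠒
⠴⠴⣿⠂⠂⠂⠒⠀⠀⠒⠿⠂⣿⣿
⠒⣿⠴⠒⠒⠴⠒⠂⠂⠴⠒⠂⠂⠂
⠒⣿⠒⠒⠂⠂⠒⠒⠂⣿⠴⠒⣿⠂
⣿⠿⠿⠿⠒⣿⠒⠒⠂⠒⠂⠒⠒⠿
⠿⠂⠒⠂⠒⣿⠿⠂⠒⠴⠿⠒⠒⠒
⠀⠀⠂⣿⠒⠒⠴⠂⠿⣿⣿⣿⠂⠿

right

⠀⠀⠀⠀⠀⠀⠀⠀⠿⠿⠿
⠀⠀⠀⠀⠀⠀⠀⠀⠿⠿⠿
⠀⠀⠀⠀⠀⠀⠀⠀⠿⠿⠿
⠀⠀⠂⠂⠒⠂⠒⠒⠿⠿⠿
⠀⠀⠒⠒⠴⣿⠴⣿⠿⠿⠿
⠀⠀⠒⠒⣿⣾⣿⣿⠿⠿⠿
⠀⠀⠴⠂⠂⠂⠒⠴⠿⠿⠿
⠀⠀⠂⠒⠂⠂⠒⠴⠿⠿⠿
⠀⠀⠒⠿⠂⣿⣿⠀⠿⠿⠿
⠂⠂⠴⠒⠂⠂⠂⠀⠿⠿⠿
⠒⠂⣿⠴⠒⣿⠂⠀⠿⠿⠿

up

⠀⠀⠀⠀⠀⠀⠀⠀⠿⠿⠿
⠀⠀⠀⠀⠀⠀⠀⠀⠿⠿⠿
⠀⠀⠀⠀⠀⠀⠀⠀⠿⠿⠿
⠀⠀⠀⣿⠿⣿⠴⠒⠿⠿⠿
⠀⠀⠂⠂⠒⠂⠒⠒⠿⠿⠿
⠀⠀⠒⠒⠴⣾⠴⣿⠿⠿⠿
⠀⠀⠒⠒⣿⠒⣿⣿⠿⠿⠿
⠀⠀⠴⠂⠂⠂⠒⠴⠿⠿⠿
⠀⠀⠂⠒⠂⠂⠒⠴⠿⠿⠿
⠀⠀⠒⠿⠂⣿⣿⠀⠿⠿⠿
⠂⠂⠴⠒⠂⠂⠂⠀⠿⠿⠿

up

⠀⠀⠀⠀⠀⠀⠀⠀⠿⠿⠿
⠀⠀⠀⠀⠀⠀⠀⠀⠿⠿⠿
⠀⠀⠀⠀⠀⠀⠀⠀⠿⠿⠿
⠀⠀⠀⠒⠂⣿⠒⠿⠿⠿⠿
⠀⠀⠀⣿⠿⣿⠴⠒⠿⠿⠿
⠀⠀⠂⠂⠒⣾⠒⠒⠿⠿⠿
⠀⠀⠒⠒⠴⣿⠴⣿⠿⠿⠿
⠀⠀⠒⠒⣿⠒⣿⣿⠿⠿⠿
⠀⠀⠴⠂⠂⠂⠒⠴⠿⠿⠿
⠀⠀⠂⠒⠂⠂⠒⠴⠿⠿⠿
⠀⠀⠒⠿⠂⣿⣿⠀⠿⠿⠿

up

⠀⠀⠀⠀⠀⠀⠀⠀⠿⠿⠿
⠀⠀⠀⠀⠀⠀⠀⠀⠿⠿⠿
⠀⠀⠀⠀⠀⠀⠀⠀⠿⠿⠿
⠀⠀⠀⠒⠒⠂⠴⠂⠿⠿⠿
⠀⠀⠀⠒⠂⣿⠒⠿⠿⠿⠿
⠀⠀⠀⣿⠿⣾⠴⠒⠿⠿⠿
⠀⠀⠂⠂⠒⠂⠒⠒⠿⠿⠿
⠀⠀⠒⠒⠴⣿⠴⣿⠿⠿⠿
⠀⠀⠒⠒⣿⠒⣿⣿⠿⠿⠿
⠀⠀⠴⠂⠂⠂⠒⠴⠿⠿⠿
⠀⠀⠂⠒⠂⠂⠒⠴⠿⠿⠿

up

⠀⠀⠀⠀⠀⠀⠀⠀⠿⠿⠿
⠀⠀⠀⠀⠀⠀⠀⠀⠿⠿⠿
⠀⠀⠀⠀⠀⠀⠀⠀⠿⠿⠿
⠀⠀⠀⠒⣿⠒⠂⠒⠿⠿⠿
⠀⠀⠀⠒⠒⠂⠴⠂⠿⠿⠿
⠀⠀⠀⠒⠂⣾⠒⠿⠿⠿⠿
⠀⠀⠀⣿⠿⣿⠴⠒⠿⠿⠿
⠀⠀⠂⠂⠒⠂⠒⠒⠿⠿⠿
⠀⠀⠒⠒⠴⣿⠴⣿⠿⠿⠿
⠀⠀⠒⠒⣿⠒⣿⣿⠿⠿⠿
⠀⠀⠴⠂⠂⠂⠒⠴⠿⠿⠿

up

⠀⠀⠀⠀⠀⠀⠀⠀⠿⠿⠿
⠀⠀⠀⠀⠀⠀⠀⠀⠿⠿⠿
⠀⠀⠀⠀⠀⠀⠀⠀⠿⠿⠿
⠀⠀⠀⠿⠒⠒⣿⣿⠿⠿⠿
⠀⠀⠀⠒⣿⠒⠂⠒⠿⠿⠿
⠀⠀⠀⠒⠒⣾⠴⠂⠿⠿⠿
⠀⠀⠀⠒⠂⣿⠒⠿⠿⠿⠿
⠀⠀⠀⣿⠿⣿⠴⠒⠿⠿⠿
⠀⠀⠂⠂⠒⠂⠒⠒⠿⠿⠿
⠀⠀⠒⠒⠴⣿⠴⣿⠿⠿⠿
⠀⠀⠒⠒⣿⠒⣿⣿⠿⠿⠿

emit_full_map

⠀⠀⠀⠀⠀⠀⠀⠀⠀⠀⠿⠒⠒⣿⣿
⠀⠀⠀⠀⠀⠀⠀⠀⠀⠀⠒⣿⠒⠂⠒
⠀⠀⠀⠀⠀⠀⠀⠀⠀⠀⠒⠒⣾⠴⠂
⠀⠀⠀⠀⠀⠀⠀⠀⠀⠀⠒⠂⣿⠒⠿
⠀⠀⠀⠀⠀⠀⠀⠀⠀⠀⣿⠿⣿⠴⠒
⠀⠀⠀⠀⠀⠀⠀⠀⠀⠂⠂⠒⠂⠒⠒
⠀⠀⠀⠀⠀⠀⠀⠀⠀⠒⠒⠴⣿⠴⣿
⠀⠀⠀⠀⠀⠀⠀⠀⠀⠒⠒⣿⠒⣿⣿
⠀⠀⠀⠀⠀⠀⠀⠀⠀⠴⠂⠂⠂⠒⠴
⠀⠀⠀⠀⠀⠀⠀⠀⠀⠂⠒⠂⠂⠒⠴
⠴⠴⣿⠂⠂⠂⠒⠀⠀⠒⠿⠂⣿⣿⠀
⠒⣿⠴⠒⠒⠴⠒⠂⠂⠴⠒⠂⠂⠂⠀
⠒⣿⠒⠒⠂⠂⠒⠒⠂⣿⠴⠒⣿⠂⠀
⣿⠿⠿⠿⠒⣿⠒⠒⠂⠒⠂⠒⠒⠿⠀
⠿⠂⠒⠂⠒⣿⠿⠂⠒⠴⠿⠒⠒⠒⠀
⠀⠀⠂⣿⠒⠒⠴⠂⠿⣿⣿⣿⠂⠿⠀

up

⠀⠀⠀⠀⠀⠀⠀⠀⠿⠿⠿
⠀⠀⠀⠀⠀⠀⠀⠀⠿⠿⠿
⠀⠀⠀⠀⠀⠀⠀⠀⠿⠿⠿
⠀⠀⠀⠒⠂⠒⠒⠿⠿⠿⠿
⠀⠀⠀⠿⠒⠒⣿⣿⠿⠿⠿
⠀⠀⠀⠒⣿⣾⠂⠒⠿⠿⠿
⠀⠀⠀⠒⠒⠂⠴⠂⠿⠿⠿
⠀⠀⠀⠒⠂⣿⠒⠿⠿⠿⠿
⠀⠀⠀⣿⠿⣿⠴⠒⠿⠿⠿
⠀⠀⠂⠂⠒⠂⠒⠒⠿⠿⠿
⠀⠀⠒⠒⠴⣿⠴⣿⠿⠿⠿

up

⠀⠀⠀⠀⠀⠀⠀⠀⠿⠿⠿
⠀⠀⠀⠀⠀⠀⠀⠀⠿⠿⠿
⠀⠀⠀⠀⠀⠀⠀⠀⠿⠿⠿
⠀⠀⠀⠒⠿⠂⣿⠒⠿⠿⠿
⠀⠀⠀⠒⠂⠒⠒⠿⠿⠿⠿
⠀⠀⠀⠿⠒⣾⣿⣿⠿⠿⠿
⠀⠀⠀⠒⣿⠒⠂⠒⠿⠿⠿
⠀⠀⠀⠒⠒⠂⠴⠂⠿⠿⠿
⠀⠀⠀⠒⠂⣿⠒⠿⠿⠿⠿
⠀⠀⠀⣿⠿⣿⠴⠒⠿⠿⠿
⠀⠀⠂⠂⠒⠂⠒⠒⠿⠿⠿

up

⠀⠀⠀⠀⠀⠀⠀⠀⠿⠿⠿
⠀⠀⠀⠀⠀⠀⠀⠀⠿⠿⠿
⠀⠀⠀⠀⠀⠀⠀⠀⠿⠿⠿
⠀⠀⠀⠒⣿⠂⠒⠒⠿⠿⠿
⠀⠀⠀⠒⠿⠂⣿⠒⠿⠿⠿
⠀⠀⠀⠒⠂⣾⠒⠿⠿⠿⠿
⠀⠀⠀⠿⠒⠒⣿⣿⠿⠿⠿
⠀⠀⠀⠒⣿⠒⠂⠒⠿⠿⠿
⠀⠀⠀⠒⠒⠂⠴⠂⠿⠿⠿
⠀⠀⠀⠒⠂⣿⠒⠿⠿⠿⠿
⠀⠀⠀⣿⠿⣿⠴⠒⠿⠿⠿

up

⠀⠀⠀⠀⠀⠀⠀⠀⠿⠿⠿
⠀⠀⠀⠀⠀⠀⠀⠀⠿⠿⠿
⠀⠀⠀⠀⠀⠀⠀⠀⠿⠿⠿
⠀⠀⠀⣿⠒⠒⠒⠿⠿⠿⠿
⠀⠀⠀⠒⣿⠂⠒⠒⠿⠿⠿
⠀⠀⠀⠒⠿⣾⣿⠒⠿⠿⠿
⠀⠀⠀⠒⠂⠒⠒⠿⠿⠿⠿
⠀⠀⠀⠿⠒⠒⣿⣿⠿⠿⠿
⠀⠀⠀⠒⣿⠒⠂⠒⠿⠿⠿
⠀⠀⠀⠒⠒⠂⠴⠂⠿⠿⠿
⠀⠀⠀⠒⠂⣿⠒⠿⠿⠿⠿

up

⠿⠿⠿⠿⠿⠿⠿⠿⠿⠿⠿
⠀⠀⠀⠀⠀⠀⠀⠀⠿⠿⠿
⠀⠀⠀⠀⠀⠀⠀⠀⠿⠿⠿
⠀⠀⠀⠒⠒⠒⠂⠒⠿⠿⠿
⠀⠀⠀⣿⠒⠒⠒⠿⠿⠿⠿
⠀⠀⠀⠒⣿⣾⠒⠒⠿⠿⠿
⠀⠀⠀⠒⠿⠂⣿⠒⠿⠿⠿
⠀⠀⠀⠒⠂⠒⠒⠿⠿⠿⠿
⠀⠀⠀⠿⠒⠒⣿⣿⠿⠿⠿
⠀⠀⠀⠒⣿⠒⠂⠒⠿⠿⠿
⠀⠀⠀⠒⠒⠂⠴⠂⠿⠿⠿

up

⠿⠿⠿⠿⠿⠿⠿⠿⠿⠿⠿
⠿⠿⠿⠿⠿⠿⠿⠿⠿⠿⠿
⠀⠀⠀⠀⠀⠀⠀⠀⠿⠿⠿
⠀⠀⠀⠴⠒⠴⠒⠿⠿⠿⠿
⠀⠀⠀⠒⠒⠒⠂⠒⠿⠿⠿
⠀⠀⠀⣿⠒⣾⠒⠿⠿⠿⠿
⠀⠀⠀⠒⣿⠂⠒⠒⠿⠿⠿
⠀⠀⠀⠒⠿⠂⣿⠒⠿⠿⠿
⠀⠀⠀⠒⠂⠒⠒⠿⠿⠿⠿
⠀⠀⠀⠿⠒⠒⣿⣿⠿⠿⠿
⠀⠀⠀⠒⣿⠒⠂⠒⠿⠿⠿

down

⠿⠿⠿⠿⠿⠿⠿⠿⠿⠿⠿
⠀⠀⠀⠀⠀⠀⠀⠀⠿⠿⠿
⠀⠀⠀⠴⠒⠴⠒⠿⠿⠿⠿
⠀⠀⠀⠒⠒⠒⠂⠒⠿⠿⠿
⠀⠀⠀⣿⠒⠒⠒⠿⠿⠿⠿
⠀⠀⠀⠒⣿⣾⠒⠒⠿⠿⠿
⠀⠀⠀⠒⠿⠂⣿⠒⠿⠿⠿
⠀⠀⠀⠒⠂⠒⠒⠿⠿⠿⠿
⠀⠀⠀⠿⠒⠒⣿⣿⠿⠿⠿
⠀⠀⠀⠒⣿⠒⠂⠒⠿⠿⠿
⠀⠀⠀⠒⠒⠂⠴⠂⠿⠿⠿

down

⠀⠀⠀⠀⠀⠀⠀⠀⠿⠿⠿
⠀⠀⠀⠴⠒⠴⠒⠿⠿⠿⠿
⠀⠀⠀⠒⠒⠒⠂⠒⠿⠿⠿
⠀⠀⠀⣿⠒⠒⠒⠿⠿⠿⠿
⠀⠀⠀⠒⣿⠂⠒⠒⠿⠿⠿
⠀⠀⠀⠒⠿⣾⣿⠒⠿⠿⠿
⠀⠀⠀⠒⠂⠒⠒⠿⠿⠿⠿
⠀⠀⠀⠿⠒⠒⣿⣿⠿⠿⠿
⠀⠀⠀⠒⣿⠒⠂⠒⠿⠿⠿
⠀⠀⠀⠒⠒⠂⠴⠂⠿⠿⠿
⠀⠀⠀⠒⠂⣿⠒⠿⠿⠿⠿

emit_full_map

⠀⠀⠀⠀⠀⠀⠀⠀⠀⠀⠴⠒⠴⠒⠿
⠀⠀⠀⠀⠀⠀⠀⠀⠀⠀⠒⠒⠒⠂⠒
⠀⠀⠀⠀⠀⠀⠀⠀⠀⠀⣿⠒⠒⠒⠿
⠀⠀⠀⠀⠀⠀⠀⠀⠀⠀⠒⣿⠂⠒⠒
⠀⠀⠀⠀⠀⠀⠀⠀⠀⠀⠒⠿⣾⣿⠒
⠀⠀⠀⠀⠀⠀⠀⠀⠀⠀⠒⠂⠒⠒⠿
⠀⠀⠀⠀⠀⠀⠀⠀⠀⠀⠿⠒⠒⣿⣿
⠀⠀⠀⠀⠀⠀⠀⠀⠀⠀⠒⣿⠒⠂⠒
⠀⠀⠀⠀⠀⠀⠀⠀⠀⠀⠒⠒⠂⠴⠂
⠀⠀⠀⠀⠀⠀⠀⠀⠀⠀⠒⠂⣿⠒⠿
⠀⠀⠀⠀⠀⠀⠀⠀⠀⠀⣿⠿⣿⠴⠒
⠀⠀⠀⠀⠀⠀⠀⠀⠀⠂⠂⠒⠂⠒⠒
⠀⠀⠀⠀⠀⠀⠀⠀⠀⠒⠒⠴⣿⠴⣿
⠀⠀⠀⠀⠀⠀⠀⠀⠀⠒⠒⣿⠒⣿⣿
⠀⠀⠀⠀⠀⠀⠀⠀⠀⠴⠂⠂⠂⠒⠴
⠀⠀⠀⠀⠀⠀⠀⠀⠀⠂⠒⠂⠂⠒⠴
⠴⠴⣿⠂⠂⠂⠒⠀⠀⠒⠿⠂⣿⣿⠀
⠒⣿⠴⠒⠒⠴⠒⠂⠂⠴⠒⠂⠂⠂⠀
⠒⣿⠒⠒⠂⠂⠒⠒⠂⣿⠴⠒⣿⠂⠀
⣿⠿⠿⠿⠒⣿⠒⠒⠂⠒⠂⠒⠒⠿⠀
⠿⠂⠒⠂⠒⣿⠿⠂⠒⠴⠿⠒⠒⠒⠀
⠀⠀⠂⣿⠒⠒⠴⠂⠿⣿⣿⣿⠂⠿⠀


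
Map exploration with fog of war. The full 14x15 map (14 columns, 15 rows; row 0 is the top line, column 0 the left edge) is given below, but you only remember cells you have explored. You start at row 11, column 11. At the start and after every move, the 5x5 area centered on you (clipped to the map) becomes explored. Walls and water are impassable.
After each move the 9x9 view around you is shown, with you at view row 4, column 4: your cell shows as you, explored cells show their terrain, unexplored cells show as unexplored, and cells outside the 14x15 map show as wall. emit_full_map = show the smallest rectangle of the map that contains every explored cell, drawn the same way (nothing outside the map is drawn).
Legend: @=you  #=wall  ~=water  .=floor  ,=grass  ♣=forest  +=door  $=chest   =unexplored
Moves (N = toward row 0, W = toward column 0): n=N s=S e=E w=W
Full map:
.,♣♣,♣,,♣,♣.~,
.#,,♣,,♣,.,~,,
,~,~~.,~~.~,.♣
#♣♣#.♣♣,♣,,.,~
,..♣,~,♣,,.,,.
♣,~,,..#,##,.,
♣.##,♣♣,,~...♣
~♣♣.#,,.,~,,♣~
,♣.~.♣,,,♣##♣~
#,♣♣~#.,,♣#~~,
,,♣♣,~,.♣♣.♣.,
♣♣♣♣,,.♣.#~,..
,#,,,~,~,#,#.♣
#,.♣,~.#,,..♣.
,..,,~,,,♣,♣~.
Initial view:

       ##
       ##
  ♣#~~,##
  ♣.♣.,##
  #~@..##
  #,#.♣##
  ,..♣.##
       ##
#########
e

      ###
      ###
 ♣#~~,###
 ♣.♣.,###
 #~,@.###
 #,#.♣###
 ,..♣.###
      ###
#########

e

     ####
     ####
♣#~~,####
♣.♣.,####
#~,.@####
#,#.♣####
,..♣.####
     ####
#########

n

     ####
     ####
  #♣~####
♣#~~,####
♣.♣.@####
#~,..####
#,#.♣####
,..♣.####
     ####

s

     ####
  #♣~####
♣#~~,####
♣.♣.,####
#~,.@####
#,#.♣####
,..♣.####
     ####
#########

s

  #♣~####
♣#~~,####
♣.♣.,####
#~,..####
#,#.@####
,..♣.####
  ♣~.####
#########
#########

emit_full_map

  #♣~
♣#~~,
♣.♣.,
#~,..
#,#.@
,..♣.
  ♣~.

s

♣#~~,####
♣.♣.,####
#~,..####
#,#.♣####
,..♣@####
  ♣~.####
#########
#########
#########

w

 ♣#~~,###
 ♣.♣.,###
 #~,..###
 #,#.♣###
 ,..@.###
  ,♣~.###
#########
#########
#########

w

  ♣#~~,##
  ♣.♣.,##
  #~,..##
  #,#.♣##
  ,.@♣.##
  ♣,♣~.##
#########
#########
#########

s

  ♣.♣.,##
  #~,..##
  #,#.♣##
  ,..♣.##
  ♣,@~.##
#########
#########
#########
#########

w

   ♣.♣.,#
   #~,..#
  ,#,#.♣#
  ,,..♣.#
  ,♣@♣~.#
#########
#########
#########
#########

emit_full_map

   #♣~
 ♣#~~,
 ♣.♣.,
 #~,..
,#,#.♣
,,..♣.
,♣@♣~.

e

  ♣.♣.,##
  #~,..##
 ,#,#.♣##
 ,,..♣.##
 ,♣,@~.##
#########
#########
#########
#########

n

  ♣#~~,##
  ♣.♣.,##
  #~,..##
 ,#,#.♣##
 ,,.@♣.##
 ,♣,♣~.##
#########
#########
#########

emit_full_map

   #♣~
 ♣#~~,
 ♣.♣.,
 #~,..
,#,#.♣
,,.@♣.
,♣,♣~.


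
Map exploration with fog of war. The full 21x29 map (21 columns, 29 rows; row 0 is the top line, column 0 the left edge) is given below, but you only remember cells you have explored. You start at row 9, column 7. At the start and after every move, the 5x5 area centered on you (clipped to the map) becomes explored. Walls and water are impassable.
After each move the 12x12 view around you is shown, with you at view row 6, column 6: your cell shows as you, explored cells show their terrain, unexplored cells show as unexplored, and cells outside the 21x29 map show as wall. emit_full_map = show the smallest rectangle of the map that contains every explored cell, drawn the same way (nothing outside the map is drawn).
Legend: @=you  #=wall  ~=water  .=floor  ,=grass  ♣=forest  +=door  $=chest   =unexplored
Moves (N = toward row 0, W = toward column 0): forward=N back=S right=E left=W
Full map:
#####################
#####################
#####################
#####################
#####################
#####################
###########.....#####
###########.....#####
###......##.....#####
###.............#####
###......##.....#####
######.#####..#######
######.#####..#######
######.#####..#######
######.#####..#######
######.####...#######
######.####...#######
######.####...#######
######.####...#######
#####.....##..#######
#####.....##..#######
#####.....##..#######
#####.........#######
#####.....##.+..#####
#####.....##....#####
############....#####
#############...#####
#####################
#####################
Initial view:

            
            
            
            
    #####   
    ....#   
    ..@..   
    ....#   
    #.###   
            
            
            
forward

            
            
            
            
    #####   
    #####   
    ..@.#   
    .....   
    ....#   
    #.###   
            
            

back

            
            
            
    #####   
    #####   
    ....#   
    ..@..   
    ....#   
    #.###   
            
            
            

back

            
            
    #####   
    #####   
    ....#   
    .....   
    ..@.#   
    #.###   
    #.###   
            
            
            

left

            
            
     #####  
     #####  
    .....#  
    ......  
    ..@..#  
    ##.###  
    ##.###  
            
            
            

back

            
     #####  
     #####  
    .....#  
    ......  
    .....#  
    ##@###  
    ##.###  
    ##.##   
            
            
            

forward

            
            
     #####  
     #####  
    .....#  
    ......  
    ..@..#  
    ##.###  
    ##.###  
    ##.##   
            
            

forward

            
            
            
     #####  
    ######  
    .....#  
    ..@...  
    .....#  
    ##.###  
    ##.###  
    ##.##   
            

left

#           
#           
#           
#     ##### 
#   ####### 
#   ......# 
#   ..@.... 
#   ......# 
#   ###.### 
#    ##.### 
#    ##.##  
#           

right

            
            
            
     #####  
   #######  
   ......#  
   ...@...  
   ......#  
   ###.###  
    ##.###  
    ##.##   
            

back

            
            
     #####  
   #######  
   ......#  
   .......  
   ...@..#  
   ###.###  
    ##.###  
    ##.##   
            
            

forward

            
            
            
     #####  
   #######  
   ......#  
   ...@...  
   ......#  
   ###.###  
    ##.###  
    ##.##   
            

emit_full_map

  #####
#######
......#
...@...
......#
###.###
 ##.###
 ##.## 

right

            
            
            
    #####   
  #######   
  ......#   
  ....@..   
  ......#   
  ###.###   
   ##.###   
   ##.##    
            


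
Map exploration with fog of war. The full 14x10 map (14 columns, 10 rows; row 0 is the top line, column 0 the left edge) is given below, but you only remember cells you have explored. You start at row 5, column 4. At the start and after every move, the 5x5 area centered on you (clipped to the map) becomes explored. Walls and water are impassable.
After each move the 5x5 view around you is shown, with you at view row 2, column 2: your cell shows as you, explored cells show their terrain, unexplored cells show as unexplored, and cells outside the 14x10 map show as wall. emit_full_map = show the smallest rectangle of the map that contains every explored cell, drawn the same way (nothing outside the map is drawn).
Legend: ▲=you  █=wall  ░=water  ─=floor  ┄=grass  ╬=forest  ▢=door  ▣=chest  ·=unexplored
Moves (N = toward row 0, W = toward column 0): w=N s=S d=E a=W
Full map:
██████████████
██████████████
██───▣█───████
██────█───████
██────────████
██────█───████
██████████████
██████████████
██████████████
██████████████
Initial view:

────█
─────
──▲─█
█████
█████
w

───▣█
────█
──▲──
────█
█████

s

────█
─────
──▲─█
█████
█████

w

───▣█
────█
──▲──
────█
█████

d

──▣█─
───█─
──▲──
───█─
█████

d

─▣█──
──█──
──▲──
──█──
█████

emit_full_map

───▣█──
────█──
────▲──
────█──
███████
█████··

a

──▣█─
───█─
──▲──
───█─
█████

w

█████
──▣█─
──▲█─
─────
───█─

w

█████
█████
──▲█─
───█─
─────

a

█████
█████
──▲▣█
────█
─────

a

█████
█████
█─▲─▣
█────
█────

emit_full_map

███████·
███████·
█─▲─▣█──
█────█──
█───────
·────█──
·███████
·█████··

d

█████
█████
──▲▣█
────█
─────

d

█████
█████
──▲█─
───█─
─────

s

█████
──▣█─
──▲█─
─────
───█─

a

█████
───▣█
──▲─█
─────
────█

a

█████
█───▣
█─▲──
█────
█────

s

█───▣
█────
█─▲──
█────
█████

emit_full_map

███████·
███████·
█───▣█──
█────█──
█─▲─────
█────█──
████████
·█████··


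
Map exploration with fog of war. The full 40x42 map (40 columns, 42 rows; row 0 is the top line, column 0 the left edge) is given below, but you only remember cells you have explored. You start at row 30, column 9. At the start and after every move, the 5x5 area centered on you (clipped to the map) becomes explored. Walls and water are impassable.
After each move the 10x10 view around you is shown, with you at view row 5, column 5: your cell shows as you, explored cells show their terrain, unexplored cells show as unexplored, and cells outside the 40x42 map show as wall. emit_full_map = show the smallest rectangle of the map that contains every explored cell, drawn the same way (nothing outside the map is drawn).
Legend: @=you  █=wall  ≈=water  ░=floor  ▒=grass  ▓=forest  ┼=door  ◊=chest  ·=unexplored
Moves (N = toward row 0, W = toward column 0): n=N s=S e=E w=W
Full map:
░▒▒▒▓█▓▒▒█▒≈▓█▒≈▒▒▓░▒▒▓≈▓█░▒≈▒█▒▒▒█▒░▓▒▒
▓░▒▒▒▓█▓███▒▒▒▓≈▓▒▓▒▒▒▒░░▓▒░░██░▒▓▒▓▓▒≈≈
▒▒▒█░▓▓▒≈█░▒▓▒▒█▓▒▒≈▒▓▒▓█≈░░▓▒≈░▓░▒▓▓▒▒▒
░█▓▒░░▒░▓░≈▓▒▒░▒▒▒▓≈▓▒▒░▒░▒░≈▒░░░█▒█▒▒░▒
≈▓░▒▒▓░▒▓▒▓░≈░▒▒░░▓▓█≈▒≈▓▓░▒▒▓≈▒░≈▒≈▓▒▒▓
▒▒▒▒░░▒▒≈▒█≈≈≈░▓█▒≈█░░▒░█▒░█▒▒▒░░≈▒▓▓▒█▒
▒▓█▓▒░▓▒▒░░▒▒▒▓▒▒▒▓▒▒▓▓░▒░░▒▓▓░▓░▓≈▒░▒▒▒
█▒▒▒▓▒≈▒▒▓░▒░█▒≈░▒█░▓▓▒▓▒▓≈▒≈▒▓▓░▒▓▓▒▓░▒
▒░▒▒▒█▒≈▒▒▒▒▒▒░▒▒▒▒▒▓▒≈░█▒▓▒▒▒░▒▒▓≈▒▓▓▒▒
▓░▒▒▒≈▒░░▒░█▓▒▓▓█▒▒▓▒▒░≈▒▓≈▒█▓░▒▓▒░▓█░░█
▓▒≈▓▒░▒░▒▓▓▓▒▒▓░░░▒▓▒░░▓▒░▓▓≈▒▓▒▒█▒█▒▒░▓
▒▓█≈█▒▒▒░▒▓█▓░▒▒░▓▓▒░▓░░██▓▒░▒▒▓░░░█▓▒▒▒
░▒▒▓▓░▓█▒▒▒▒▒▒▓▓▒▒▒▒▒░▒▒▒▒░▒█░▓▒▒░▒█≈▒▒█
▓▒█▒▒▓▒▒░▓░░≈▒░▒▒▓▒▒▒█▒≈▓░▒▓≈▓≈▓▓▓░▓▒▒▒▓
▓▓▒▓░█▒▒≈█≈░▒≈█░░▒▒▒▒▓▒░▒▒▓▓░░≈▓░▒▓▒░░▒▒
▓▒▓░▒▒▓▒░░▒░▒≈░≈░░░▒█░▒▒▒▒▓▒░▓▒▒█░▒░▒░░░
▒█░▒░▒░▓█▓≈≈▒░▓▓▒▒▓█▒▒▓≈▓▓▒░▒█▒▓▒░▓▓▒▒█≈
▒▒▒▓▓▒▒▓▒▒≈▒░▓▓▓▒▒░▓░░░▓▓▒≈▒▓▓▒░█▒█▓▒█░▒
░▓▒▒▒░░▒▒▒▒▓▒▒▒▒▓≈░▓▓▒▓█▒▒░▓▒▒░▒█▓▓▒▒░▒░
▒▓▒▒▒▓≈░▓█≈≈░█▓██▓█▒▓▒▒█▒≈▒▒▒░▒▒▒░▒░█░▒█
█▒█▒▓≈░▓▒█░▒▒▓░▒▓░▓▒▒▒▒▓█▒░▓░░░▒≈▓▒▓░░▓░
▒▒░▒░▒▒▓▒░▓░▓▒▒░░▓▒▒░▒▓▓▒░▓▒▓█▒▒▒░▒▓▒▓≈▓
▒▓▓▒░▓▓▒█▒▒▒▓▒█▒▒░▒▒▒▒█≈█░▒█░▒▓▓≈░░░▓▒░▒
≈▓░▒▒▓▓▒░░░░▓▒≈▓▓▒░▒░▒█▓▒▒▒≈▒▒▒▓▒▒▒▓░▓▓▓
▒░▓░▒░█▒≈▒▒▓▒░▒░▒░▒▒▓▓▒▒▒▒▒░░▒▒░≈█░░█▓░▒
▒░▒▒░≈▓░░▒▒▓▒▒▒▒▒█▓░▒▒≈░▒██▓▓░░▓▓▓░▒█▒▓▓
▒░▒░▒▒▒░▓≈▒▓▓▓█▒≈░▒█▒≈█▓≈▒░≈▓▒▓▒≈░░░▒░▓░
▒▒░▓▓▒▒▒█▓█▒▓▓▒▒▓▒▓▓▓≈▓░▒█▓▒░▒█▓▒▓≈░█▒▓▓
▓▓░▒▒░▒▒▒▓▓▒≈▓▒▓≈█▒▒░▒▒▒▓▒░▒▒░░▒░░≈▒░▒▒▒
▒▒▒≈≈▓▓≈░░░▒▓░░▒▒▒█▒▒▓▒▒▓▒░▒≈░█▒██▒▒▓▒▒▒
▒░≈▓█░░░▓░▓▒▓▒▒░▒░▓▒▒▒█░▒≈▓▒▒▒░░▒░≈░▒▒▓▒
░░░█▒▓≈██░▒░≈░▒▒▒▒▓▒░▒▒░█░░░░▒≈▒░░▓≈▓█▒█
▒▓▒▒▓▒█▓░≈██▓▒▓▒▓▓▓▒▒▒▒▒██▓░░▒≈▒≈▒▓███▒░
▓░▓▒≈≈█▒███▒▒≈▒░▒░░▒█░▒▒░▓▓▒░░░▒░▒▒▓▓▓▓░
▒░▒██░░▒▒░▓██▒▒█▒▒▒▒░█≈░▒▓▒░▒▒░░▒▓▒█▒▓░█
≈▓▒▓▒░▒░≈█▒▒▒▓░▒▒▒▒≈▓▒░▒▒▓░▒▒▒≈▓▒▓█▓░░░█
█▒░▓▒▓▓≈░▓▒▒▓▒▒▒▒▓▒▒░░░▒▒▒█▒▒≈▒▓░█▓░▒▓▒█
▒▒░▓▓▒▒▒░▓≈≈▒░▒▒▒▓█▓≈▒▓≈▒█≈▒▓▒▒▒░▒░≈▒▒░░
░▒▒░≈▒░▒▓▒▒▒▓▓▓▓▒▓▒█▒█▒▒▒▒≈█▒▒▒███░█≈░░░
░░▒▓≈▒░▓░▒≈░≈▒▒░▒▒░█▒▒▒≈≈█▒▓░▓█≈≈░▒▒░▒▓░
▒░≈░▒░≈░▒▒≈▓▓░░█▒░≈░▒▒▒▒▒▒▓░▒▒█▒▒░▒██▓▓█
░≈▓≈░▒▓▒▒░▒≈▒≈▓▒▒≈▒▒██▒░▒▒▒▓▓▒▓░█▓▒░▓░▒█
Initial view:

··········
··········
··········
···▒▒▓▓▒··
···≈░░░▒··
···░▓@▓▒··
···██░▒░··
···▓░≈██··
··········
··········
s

··········
··········
···▒▒▓▓▒··
···≈░░░▒··
···░▓░▓▒··
···██@▒░··
···▓░≈██··
···▒███▒··
··········
··········

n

··········
··········
··········
···▒▒▓▓▒··
···≈░░░▒··
···░▓@▓▒··
···██░▒░··
···▓░≈██··
···▒███▒··
··········

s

··········
··········
···▒▒▓▓▒··
···≈░░░▒··
···░▓░▓▒··
···██@▒░··
···▓░≈██··
···▒███▒··
··········
··········

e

··········
··········
··▒▒▓▓▒···
··≈░░░▒▓··
··░▓░▓▒▓··
··██░@░≈··
··▓░≈██▓··
··▒███▒▒··
··········
··········

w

··········
··········
···▒▒▓▓▒··
···≈░░░▒▓·
···░▓░▓▒▓·
···██@▒░≈·
···▓░≈██▓·
···▒███▒▒·
··········
··········

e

··········
··········
··▒▒▓▓▒···
··≈░░░▒▓··
··░▓░▓▒▓··
··██░@░≈··
··▓░≈██▓··
··▒███▒▒··
··········
··········

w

··········
··········
···▒▒▓▓▒··
···≈░░░▒▓·
···░▓░▓▒▓·
···██@▒░≈·
···▓░≈██▓·
···▒███▒▒·
··········
··········
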